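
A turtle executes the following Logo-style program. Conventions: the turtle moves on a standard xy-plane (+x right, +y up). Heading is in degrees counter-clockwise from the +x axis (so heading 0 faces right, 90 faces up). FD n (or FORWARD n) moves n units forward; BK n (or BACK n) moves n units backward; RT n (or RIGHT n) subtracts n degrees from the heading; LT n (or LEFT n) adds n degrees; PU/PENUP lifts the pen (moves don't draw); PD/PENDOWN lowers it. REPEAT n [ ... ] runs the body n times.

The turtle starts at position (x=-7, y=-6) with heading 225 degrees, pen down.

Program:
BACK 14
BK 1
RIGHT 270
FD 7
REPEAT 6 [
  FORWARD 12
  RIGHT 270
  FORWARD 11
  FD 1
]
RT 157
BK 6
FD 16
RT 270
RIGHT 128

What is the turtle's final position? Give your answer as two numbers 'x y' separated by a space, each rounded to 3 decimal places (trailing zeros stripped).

Answer: 34.799 12.881

Derivation:
Executing turtle program step by step:
Start: pos=(-7,-6), heading=225, pen down
BK 14: (-7,-6) -> (2.899,3.899) [heading=225, draw]
BK 1: (2.899,3.899) -> (3.607,4.607) [heading=225, draw]
RT 270: heading 225 -> 315
FD 7: (3.607,4.607) -> (8.556,-0.343) [heading=315, draw]
REPEAT 6 [
  -- iteration 1/6 --
  FD 12: (8.556,-0.343) -> (17.042,-8.828) [heading=315, draw]
  RT 270: heading 315 -> 45
  FD 11: (17.042,-8.828) -> (24.82,-1.05) [heading=45, draw]
  FD 1: (24.82,-1.05) -> (25.527,-0.343) [heading=45, draw]
  -- iteration 2/6 --
  FD 12: (25.527,-0.343) -> (34.012,8.142) [heading=45, draw]
  RT 270: heading 45 -> 135
  FD 11: (34.012,8.142) -> (26.234,15.92) [heading=135, draw]
  FD 1: (26.234,15.92) -> (25.527,16.627) [heading=135, draw]
  -- iteration 3/6 --
  FD 12: (25.527,16.627) -> (17.042,25.113) [heading=135, draw]
  RT 270: heading 135 -> 225
  FD 11: (17.042,25.113) -> (9.263,17.335) [heading=225, draw]
  FD 1: (9.263,17.335) -> (8.556,16.627) [heading=225, draw]
  -- iteration 4/6 --
  FD 12: (8.556,16.627) -> (0.071,8.142) [heading=225, draw]
  RT 270: heading 225 -> 315
  FD 11: (0.071,8.142) -> (7.849,0.364) [heading=315, draw]
  FD 1: (7.849,0.364) -> (8.556,-0.343) [heading=315, draw]
  -- iteration 5/6 --
  FD 12: (8.556,-0.343) -> (17.042,-8.828) [heading=315, draw]
  RT 270: heading 315 -> 45
  FD 11: (17.042,-8.828) -> (24.82,-1.05) [heading=45, draw]
  FD 1: (24.82,-1.05) -> (25.527,-0.343) [heading=45, draw]
  -- iteration 6/6 --
  FD 12: (25.527,-0.343) -> (34.012,8.142) [heading=45, draw]
  RT 270: heading 45 -> 135
  FD 11: (34.012,8.142) -> (26.234,15.92) [heading=135, draw]
  FD 1: (26.234,15.92) -> (25.527,16.627) [heading=135, draw]
]
RT 157: heading 135 -> 338
BK 6: (25.527,16.627) -> (19.964,18.875) [heading=338, draw]
FD 16: (19.964,18.875) -> (34.799,12.881) [heading=338, draw]
RT 270: heading 338 -> 68
RT 128: heading 68 -> 300
Final: pos=(34.799,12.881), heading=300, 23 segment(s) drawn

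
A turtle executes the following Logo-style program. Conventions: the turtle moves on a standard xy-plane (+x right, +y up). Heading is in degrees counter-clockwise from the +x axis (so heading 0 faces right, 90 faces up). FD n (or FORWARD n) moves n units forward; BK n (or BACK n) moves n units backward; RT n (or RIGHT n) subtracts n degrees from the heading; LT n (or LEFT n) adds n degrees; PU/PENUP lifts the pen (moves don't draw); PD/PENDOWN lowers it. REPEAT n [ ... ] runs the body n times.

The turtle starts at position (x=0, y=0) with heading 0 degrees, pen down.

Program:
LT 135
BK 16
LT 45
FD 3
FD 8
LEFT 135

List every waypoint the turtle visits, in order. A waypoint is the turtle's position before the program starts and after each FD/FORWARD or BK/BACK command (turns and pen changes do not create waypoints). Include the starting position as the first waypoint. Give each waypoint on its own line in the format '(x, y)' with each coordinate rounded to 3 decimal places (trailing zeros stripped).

Answer: (0, 0)
(11.314, -11.314)
(8.314, -11.314)
(0.314, -11.314)

Derivation:
Executing turtle program step by step:
Start: pos=(0,0), heading=0, pen down
LT 135: heading 0 -> 135
BK 16: (0,0) -> (11.314,-11.314) [heading=135, draw]
LT 45: heading 135 -> 180
FD 3: (11.314,-11.314) -> (8.314,-11.314) [heading=180, draw]
FD 8: (8.314,-11.314) -> (0.314,-11.314) [heading=180, draw]
LT 135: heading 180 -> 315
Final: pos=(0.314,-11.314), heading=315, 3 segment(s) drawn
Waypoints (4 total):
(0, 0)
(11.314, -11.314)
(8.314, -11.314)
(0.314, -11.314)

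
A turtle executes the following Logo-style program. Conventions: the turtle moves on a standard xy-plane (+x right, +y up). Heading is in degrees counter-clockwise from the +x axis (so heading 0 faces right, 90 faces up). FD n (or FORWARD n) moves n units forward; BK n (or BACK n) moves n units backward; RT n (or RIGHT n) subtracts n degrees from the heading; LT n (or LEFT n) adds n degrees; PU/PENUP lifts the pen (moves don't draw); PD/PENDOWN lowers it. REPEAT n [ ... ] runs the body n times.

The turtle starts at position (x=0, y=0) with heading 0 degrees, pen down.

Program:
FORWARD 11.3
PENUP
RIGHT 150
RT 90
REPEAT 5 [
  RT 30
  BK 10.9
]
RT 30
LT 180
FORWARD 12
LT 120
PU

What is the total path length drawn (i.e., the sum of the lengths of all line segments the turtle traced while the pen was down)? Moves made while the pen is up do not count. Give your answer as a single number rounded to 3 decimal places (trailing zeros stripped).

Answer: 11.3

Derivation:
Executing turtle program step by step:
Start: pos=(0,0), heading=0, pen down
FD 11.3: (0,0) -> (11.3,0) [heading=0, draw]
PU: pen up
RT 150: heading 0 -> 210
RT 90: heading 210 -> 120
REPEAT 5 [
  -- iteration 1/5 --
  RT 30: heading 120 -> 90
  BK 10.9: (11.3,0) -> (11.3,-10.9) [heading=90, move]
  -- iteration 2/5 --
  RT 30: heading 90 -> 60
  BK 10.9: (11.3,-10.9) -> (5.85,-20.34) [heading=60, move]
  -- iteration 3/5 --
  RT 30: heading 60 -> 30
  BK 10.9: (5.85,-20.34) -> (-3.59,-25.79) [heading=30, move]
  -- iteration 4/5 --
  RT 30: heading 30 -> 0
  BK 10.9: (-3.59,-25.79) -> (-14.49,-25.79) [heading=0, move]
  -- iteration 5/5 --
  RT 30: heading 0 -> 330
  BK 10.9: (-14.49,-25.79) -> (-23.929,-20.34) [heading=330, move]
]
RT 30: heading 330 -> 300
LT 180: heading 300 -> 120
FD 12: (-23.929,-20.34) -> (-29.929,-9.947) [heading=120, move]
LT 120: heading 120 -> 240
PU: pen up
Final: pos=(-29.929,-9.947), heading=240, 1 segment(s) drawn

Segment lengths:
  seg 1: (0,0) -> (11.3,0), length = 11.3
Total = 11.3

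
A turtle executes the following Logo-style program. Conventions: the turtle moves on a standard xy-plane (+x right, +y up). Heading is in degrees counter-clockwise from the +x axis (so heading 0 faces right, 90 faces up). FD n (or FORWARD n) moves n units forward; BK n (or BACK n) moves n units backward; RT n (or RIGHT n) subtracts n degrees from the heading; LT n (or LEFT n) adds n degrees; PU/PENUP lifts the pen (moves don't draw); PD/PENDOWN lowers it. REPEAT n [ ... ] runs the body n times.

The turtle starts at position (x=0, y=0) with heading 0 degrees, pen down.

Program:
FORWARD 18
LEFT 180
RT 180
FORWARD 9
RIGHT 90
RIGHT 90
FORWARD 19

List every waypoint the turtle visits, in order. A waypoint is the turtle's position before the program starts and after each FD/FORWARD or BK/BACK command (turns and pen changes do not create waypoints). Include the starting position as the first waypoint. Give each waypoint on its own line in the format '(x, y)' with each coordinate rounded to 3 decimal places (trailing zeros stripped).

Executing turtle program step by step:
Start: pos=(0,0), heading=0, pen down
FD 18: (0,0) -> (18,0) [heading=0, draw]
LT 180: heading 0 -> 180
RT 180: heading 180 -> 0
FD 9: (18,0) -> (27,0) [heading=0, draw]
RT 90: heading 0 -> 270
RT 90: heading 270 -> 180
FD 19: (27,0) -> (8,0) [heading=180, draw]
Final: pos=(8,0), heading=180, 3 segment(s) drawn
Waypoints (4 total):
(0, 0)
(18, 0)
(27, 0)
(8, 0)

Answer: (0, 0)
(18, 0)
(27, 0)
(8, 0)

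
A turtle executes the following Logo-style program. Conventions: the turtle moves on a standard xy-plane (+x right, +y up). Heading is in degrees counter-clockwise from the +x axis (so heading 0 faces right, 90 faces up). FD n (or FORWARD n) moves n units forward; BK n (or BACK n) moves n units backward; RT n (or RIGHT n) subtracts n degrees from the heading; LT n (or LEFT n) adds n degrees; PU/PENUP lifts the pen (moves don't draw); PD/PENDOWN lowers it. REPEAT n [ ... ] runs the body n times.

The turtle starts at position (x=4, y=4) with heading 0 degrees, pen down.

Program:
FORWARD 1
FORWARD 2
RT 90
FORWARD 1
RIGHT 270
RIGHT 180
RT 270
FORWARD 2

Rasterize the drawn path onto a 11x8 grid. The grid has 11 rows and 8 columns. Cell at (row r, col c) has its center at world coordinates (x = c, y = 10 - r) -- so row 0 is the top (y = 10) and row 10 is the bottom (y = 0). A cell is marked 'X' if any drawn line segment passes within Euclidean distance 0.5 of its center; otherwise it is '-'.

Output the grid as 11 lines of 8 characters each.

Segment 0: (4,4) -> (5,4)
Segment 1: (5,4) -> (7,4)
Segment 2: (7,4) -> (7,3)
Segment 3: (7,3) -> (7,1)

Answer: --------
--------
--------
--------
--------
--------
----XXXX
-------X
-------X
-------X
--------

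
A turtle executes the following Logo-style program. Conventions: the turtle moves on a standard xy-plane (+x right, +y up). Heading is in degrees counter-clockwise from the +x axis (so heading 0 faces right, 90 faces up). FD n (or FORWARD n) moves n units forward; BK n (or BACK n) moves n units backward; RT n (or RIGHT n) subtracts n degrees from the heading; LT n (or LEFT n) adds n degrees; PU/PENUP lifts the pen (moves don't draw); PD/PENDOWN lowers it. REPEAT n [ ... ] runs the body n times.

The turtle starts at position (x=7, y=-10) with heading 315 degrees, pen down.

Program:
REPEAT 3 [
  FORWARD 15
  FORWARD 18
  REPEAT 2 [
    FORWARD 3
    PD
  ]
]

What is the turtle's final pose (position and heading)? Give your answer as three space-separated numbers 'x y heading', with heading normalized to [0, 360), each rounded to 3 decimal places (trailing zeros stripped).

Answer: 89.731 -92.731 315

Derivation:
Executing turtle program step by step:
Start: pos=(7,-10), heading=315, pen down
REPEAT 3 [
  -- iteration 1/3 --
  FD 15: (7,-10) -> (17.607,-20.607) [heading=315, draw]
  FD 18: (17.607,-20.607) -> (30.335,-33.335) [heading=315, draw]
  REPEAT 2 [
    -- iteration 1/2 --
    FD 3: (30.335,-33.335) -> (32.456,-35.456) [heading=315, draw]
    PD: pen down
    -- iteration 2/2 --
    FD 3: (32.456,-35.456) -> (34.577,-37.577) [heading=315, draw]
    PD: pen down
  ]
  -- iteration 2/3 --
  FD 15: (34.577,-37.577) -> (45.184,-48.184) [heading=315, draw]
  FD 18: (45.184,-48.184) -> (57.912,-60.912) [heading=315, draw]
  REPEAT 2 [
    -- iteration 1/2 --
    FD 3: (57.912,-60.912) -> (60.033,-63.033) [heading=315, draw]
    PD: pen down
    -- iteration 2/2 --
    FD 3: (60.033,-63.033) -> (62.154,-65.154) [heading=315, draw]
    PD: pen down
  ]
  -- iteration 3/3 --
  FD 15: (62.154,-65.154) -> (72.761,-75.761) [heading=315, draw]
  FD 18: (72.761,-75.761) -> (85.489,-88.489) [heading=315, draw]
  REPEAT 2 [
    -- iteration 1/2 --
    FD 3: (85.489,-88.489) -> (87.61,-90.61) [heading=315, draw]
    PD: pen down
    -- iteration 2/2 --
    FD 3: (87.61,-90.61) -> (89.731,-92.731) [heading=315, draw]
    PD: pen down
  ]
]
Final: pos=(89.731,-92.731), heading=315, 12 segment(s) drawn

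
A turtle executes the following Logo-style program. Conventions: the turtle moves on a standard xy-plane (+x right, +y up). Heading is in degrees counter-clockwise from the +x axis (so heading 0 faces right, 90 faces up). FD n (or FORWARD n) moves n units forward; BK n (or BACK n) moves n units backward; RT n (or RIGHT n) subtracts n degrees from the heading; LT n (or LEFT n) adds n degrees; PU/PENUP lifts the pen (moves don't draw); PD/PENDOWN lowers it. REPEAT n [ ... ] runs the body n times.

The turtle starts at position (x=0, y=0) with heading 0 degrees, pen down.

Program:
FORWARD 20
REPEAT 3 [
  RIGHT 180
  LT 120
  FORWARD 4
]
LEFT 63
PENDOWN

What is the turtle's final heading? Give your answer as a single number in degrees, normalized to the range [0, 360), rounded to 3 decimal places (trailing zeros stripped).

Answer: 243

Derivation:
Executing turtle program step by step:
Start: pos=(0,0), heading=0, pen down
FD 20: (0,0) -> (20,0) [heading=0, draw]
REPEAT 3 [
  -- iteration 1/3 --
  RT 180: heading 0 -> 180
  LT 120: heading 180 -> 300
  FD 4: (20,0) -> (22,-3.464) [heading=300, draw]
  -- iteration 2/3 --
  RT 180: heading 300 -> 120
  LT 120: heading 120 -> 240
  FD 4: (22,-3.464) -> (20,-6.928) [heading=240, draw]
  -- iteration 3/3 --
  RT 180: heading 240 -> 60
  LT 120: heading 60 -> 180
  FD 4: (20,-6.928) -> (16,-6.928) [heading=180, draw]
]
LT 63: heading 180 -> 243
PD: pen down
Final: pos=(16,-6.928), heading=243, 4 segment(s) drawn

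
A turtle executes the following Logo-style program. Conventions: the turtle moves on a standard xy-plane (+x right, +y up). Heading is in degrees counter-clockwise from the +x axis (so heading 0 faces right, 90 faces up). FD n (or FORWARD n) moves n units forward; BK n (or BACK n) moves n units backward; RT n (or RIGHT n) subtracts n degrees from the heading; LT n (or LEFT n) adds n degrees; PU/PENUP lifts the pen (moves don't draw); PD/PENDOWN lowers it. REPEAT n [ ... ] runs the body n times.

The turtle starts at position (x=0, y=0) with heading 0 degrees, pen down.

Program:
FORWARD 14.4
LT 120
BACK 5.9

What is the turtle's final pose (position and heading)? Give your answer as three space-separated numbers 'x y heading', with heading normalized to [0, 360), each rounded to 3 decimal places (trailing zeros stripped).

Executing turtle program step by step:
Start: pos=(0,0), heading=0, pen down
FD 14.4: (0,0) -> (14.4,0) [heading=0, draw]
LT 120: heading 0 -> 120
BK 5.9: (14.4,0) -> (17.35,-5.11) [heading=120, draw]
Final: pos=(17.35,-5.11), heading=120, 2 segment(s) drawn

Answer: 17.35 -5.11 120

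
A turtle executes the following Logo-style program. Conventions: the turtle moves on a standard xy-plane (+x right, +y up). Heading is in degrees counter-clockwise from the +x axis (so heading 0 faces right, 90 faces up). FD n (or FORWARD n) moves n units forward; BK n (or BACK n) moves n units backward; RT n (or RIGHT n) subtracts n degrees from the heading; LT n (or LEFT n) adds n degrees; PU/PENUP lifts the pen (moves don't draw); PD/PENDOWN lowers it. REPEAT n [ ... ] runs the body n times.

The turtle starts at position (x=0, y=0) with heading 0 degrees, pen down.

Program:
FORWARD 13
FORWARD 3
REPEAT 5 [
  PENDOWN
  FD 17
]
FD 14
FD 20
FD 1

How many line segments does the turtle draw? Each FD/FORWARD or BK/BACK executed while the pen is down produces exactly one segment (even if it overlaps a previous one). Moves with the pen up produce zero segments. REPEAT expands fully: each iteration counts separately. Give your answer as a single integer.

Answer: 10

Derivation:
Executing turtle program step by step:
Start: pos=(0,0), heading=0, pen down
FD 13: (0,0) -> (13,0) [heading=0, draw]
FD 3: (13,0) -> (16,0) [heading=0, draw]
REPEAT 5 [
  -- iteration 1/5 --
  PD: pen down
  FD 17: (16,0) -> (33,0) [heading=0, draw]
  -- iteration 2/5 --
  PD: pen down
  FD 17: (33,0) -> (50,0) [heading=0, draw]
  -- iteration 3/5 --
  PD: pen down
  FD 17: (50,0) -> (67,0) [heading=0, draw]
  -- iteration 4/5 --
  PD: pen down
  FD 17: (67,0) -> (84,0) [heading=0, draw]
  -- iteration 5/5 --
  PD: pen down
  FD 17: (84,0) -> (101,0) [heading=0, draw]
]
FD 14: (101,0) -> (115,0) [heading=0, draw]
FD 20: (115,0) -> (135,0) [heading=0, draw]
FD 1: (135,0) -> (136,0) [heading=0, draw]
Final: pos=(136,0), heading=0, 10 segment(s) drawn
Segments drawn: 10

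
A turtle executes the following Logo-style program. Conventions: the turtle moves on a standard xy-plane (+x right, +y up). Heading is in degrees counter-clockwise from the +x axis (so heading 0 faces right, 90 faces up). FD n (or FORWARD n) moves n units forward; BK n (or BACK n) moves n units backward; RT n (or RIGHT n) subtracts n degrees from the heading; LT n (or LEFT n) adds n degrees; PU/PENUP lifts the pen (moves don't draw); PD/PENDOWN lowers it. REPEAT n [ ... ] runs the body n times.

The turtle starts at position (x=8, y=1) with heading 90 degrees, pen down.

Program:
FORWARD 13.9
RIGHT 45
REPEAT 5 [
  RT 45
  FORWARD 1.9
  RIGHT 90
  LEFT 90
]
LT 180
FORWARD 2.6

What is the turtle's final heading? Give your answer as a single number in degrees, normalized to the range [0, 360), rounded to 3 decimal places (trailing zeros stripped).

Executing turtle program step by step:
Start: pos=(8,1), heading=90, pen down
FD 13.9: (8,1) -> (8,14.9) [heading=90, draw]
RT 45: heading 90 -> 45
REPEAT 5 [
  -- iteration 1/5 --
  RT 45: heading 45 -> 0
  FD 1.9: (8,14.9) -> (9.9,14.9) [heading=0, draw]
  RT 90: heading 0 -> 270
  LT 90: heading 270 -> 0
  -- iteration 2/5 --
  RT 45: heading 0 -> 315
  FD 1.9: (9.9,14.9) -> (11.244,13.556) [heading=315, draw]
  RT 90: heading 315 -> 225
  LT 90: heading 225 -> 315
  -- iteration 3/5 --
  RT 45: heading 315 -> 270
  FD 1.9: (11.244,13.556) -> (11.244,11.656) [heading=270, draw]
  RT 90: heading 270 -> 180
  LT 90: heading 180 -> 270
  -- iteration 4/5 --
  RT 45: heading 270 -> 225
  FD 1.9: (11.244,11.656) -> (9.9,10.313) [heading=225, draw]
  RT 90: heading 225 -> 135
  LT 90: heading 135 -> 225
  -- iteration 5/5 --
  RT 45: heading 225 -> 180
  FD 1.9: (9.9,10.313) -> (8,10.313) [heading=180, draw]
  RT 90: heading 180 -> 90
  LT 90: heading 90 -> 180
]
LT 180: heading 180 -> 0
FD 2.6: (8,10.313) -> (10.6,10.313) [heading=0, draw]
Final: pos=(10.6,10.313), heading=0, 7 segment(s) drawn

Answer: 0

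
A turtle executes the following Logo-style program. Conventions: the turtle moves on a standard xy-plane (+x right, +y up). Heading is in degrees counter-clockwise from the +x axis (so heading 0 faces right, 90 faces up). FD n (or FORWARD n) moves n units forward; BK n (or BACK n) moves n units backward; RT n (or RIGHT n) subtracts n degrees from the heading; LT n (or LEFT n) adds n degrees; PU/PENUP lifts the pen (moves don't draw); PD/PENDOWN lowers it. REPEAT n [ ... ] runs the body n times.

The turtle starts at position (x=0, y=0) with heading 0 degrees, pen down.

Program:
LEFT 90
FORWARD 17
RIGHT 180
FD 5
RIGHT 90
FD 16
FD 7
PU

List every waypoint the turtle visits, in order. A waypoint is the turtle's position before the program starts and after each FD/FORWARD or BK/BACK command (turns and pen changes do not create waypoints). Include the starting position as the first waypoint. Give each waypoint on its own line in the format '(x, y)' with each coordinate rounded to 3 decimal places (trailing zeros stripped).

Executing turtle program step by step:
Start: pos=(0,0), heading=0, pen down
LT 90: heading 0 -> 90
FD 17: (0,0) -> (0,17) [heading=90, draw]
RT 180: heading 90 -> 270
FD 5: (0,17) -> (0,12) [heading=270, draw]
RT 90: heading 270 -> 180
FD 16: (0,12) -> (-16,12) [heading=180, draw]
FD 7: (-16,12) -> (-23,12) [heading=180, draw]
PU: pen up
Final: pos=(-23,12), heading=180, 4 segment(s) drawn
Waypoints (5 total):
(0, 0)
(0, 17)
(0, 12)
(-16, 12)
(-23, 12)

Answer: (0, 0)
(0, 17)
(0, 12)
(-16, 12)
(-23, 12)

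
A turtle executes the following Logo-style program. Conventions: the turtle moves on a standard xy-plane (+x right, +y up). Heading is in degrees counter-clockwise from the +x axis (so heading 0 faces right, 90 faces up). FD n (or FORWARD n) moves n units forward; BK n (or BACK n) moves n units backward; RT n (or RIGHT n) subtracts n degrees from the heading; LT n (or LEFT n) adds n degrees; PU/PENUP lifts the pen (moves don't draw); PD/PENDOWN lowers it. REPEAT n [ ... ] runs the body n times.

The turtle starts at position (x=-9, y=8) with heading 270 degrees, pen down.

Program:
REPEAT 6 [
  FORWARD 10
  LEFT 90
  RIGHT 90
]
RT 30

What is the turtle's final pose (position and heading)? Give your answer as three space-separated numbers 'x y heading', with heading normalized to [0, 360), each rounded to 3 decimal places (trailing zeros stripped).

Answer: -9 -52 240

Derivation:
Executing turtle program step by step:
Start: pos=(-9,8), heading=270, pen down
REPEAT 6 [
  -- iteration 1/6 --
  FD 10: (-9,8) -> (-9,-2) [heading=270, draw]
  LT 90: heading 270 -> 0
  RT 90: heading 0 -> 270
  -- iteration 2/6 --
  FD 10: (-9,-2) -> (-9,-12) [heading=270, draw]
  LT 90: heading 270 -> 0
  RT 90: heading 0 -> 270
  -- iteration 3/6 --
  FD 10: (-9,-12) -> (-9,-22) [heading=270, draw]
  LT 90: heading 270 -> 0
  RT 90: heading 0 -> 270
  -- iteration 4/6 --
  FD 10: (-9,-22) -> (-9,-32) [heading=270, draw]
  LT 90: heading 270 -> 0
  RT 90: heading 0 -> 270
  -- iteration 5/6 --
  FD 10: (-9,-32) -> (-9,-42) [heading=270, draw]
  LT 90: heading 270 -> 0
  RT 90: heading 0 -> 270
  -- iteration 6/6 --
  FD 10: (-9,-42) -> (-9,-52) [heading=270, draw]
  LT 90: heading 270 -> 0
  RT 90: heading 0 -> 270
]
RT 30: heading 270 -> 240
Final: pos=(-9,-52), heading=240, 6 segment(s) drawn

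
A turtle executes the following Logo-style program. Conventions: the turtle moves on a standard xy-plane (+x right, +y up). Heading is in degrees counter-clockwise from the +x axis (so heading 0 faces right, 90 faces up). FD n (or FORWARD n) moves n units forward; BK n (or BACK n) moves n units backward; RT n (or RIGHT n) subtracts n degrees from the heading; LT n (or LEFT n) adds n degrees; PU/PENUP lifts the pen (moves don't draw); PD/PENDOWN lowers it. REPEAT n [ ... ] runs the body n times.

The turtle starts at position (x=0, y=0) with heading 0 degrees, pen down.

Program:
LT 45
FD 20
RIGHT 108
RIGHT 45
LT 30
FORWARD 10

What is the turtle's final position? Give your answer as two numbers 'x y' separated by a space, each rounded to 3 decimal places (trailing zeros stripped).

Executing turtle program step by step:
Start: pos=(0,0), heading=0, pen down
LT 45: heading 0 -> 45
FD 20: (0,0) -> (14.142,14.142) [heading=45, draw]
RT 108: heading 45 -> 297
RT 45: heading 297 -> 252
LT 30: heading 252 -> 282
FD 10: (14.142,14.142) -> (16.221,4.361) [heading=282, draw]
Final: pos=(16.221,4.361), heading=282, 2 segment(s) drawn

Answer: 16.221 4.361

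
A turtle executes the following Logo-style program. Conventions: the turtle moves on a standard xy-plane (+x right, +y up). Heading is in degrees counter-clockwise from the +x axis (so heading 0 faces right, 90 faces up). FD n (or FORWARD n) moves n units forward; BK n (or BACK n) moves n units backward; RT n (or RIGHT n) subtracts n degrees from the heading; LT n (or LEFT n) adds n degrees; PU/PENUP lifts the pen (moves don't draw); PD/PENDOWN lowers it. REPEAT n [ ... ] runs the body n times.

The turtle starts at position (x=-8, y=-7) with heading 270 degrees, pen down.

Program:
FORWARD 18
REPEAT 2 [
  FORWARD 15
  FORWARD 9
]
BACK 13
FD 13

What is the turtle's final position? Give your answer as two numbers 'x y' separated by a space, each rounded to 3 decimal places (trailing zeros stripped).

Executing turtle program step by step:
Start: pos=(-8,-7), heading=270, pen down
FD 18: (-8,-7) -> (-8,-25) [heading=270, draw]
REPEAT 2 [
  -- iteration 1/2 --
  FD 15: (-8,-25) -> (-8,-40) [heading=270, draw]
  FD 9: (-8,-40) -> (-8,-49) [heading=270, draw]
  -- iteration 2/2 --
  FD 15: (-8,-49) -> (-8,-64) [heading=270, draw]
  FD 9: (-8,-64) -> (-8,-73) [heading=270, draw]
]
BK 13: (-8,-73) -> (-8,-60) [heading=270, draw]
FD 13: (-8,-60) -> (-8,-73) [heading=270, draw]
Final: pos=(-8,-73), heading=270, 7 segment(s) drawn

Answer: -8 -73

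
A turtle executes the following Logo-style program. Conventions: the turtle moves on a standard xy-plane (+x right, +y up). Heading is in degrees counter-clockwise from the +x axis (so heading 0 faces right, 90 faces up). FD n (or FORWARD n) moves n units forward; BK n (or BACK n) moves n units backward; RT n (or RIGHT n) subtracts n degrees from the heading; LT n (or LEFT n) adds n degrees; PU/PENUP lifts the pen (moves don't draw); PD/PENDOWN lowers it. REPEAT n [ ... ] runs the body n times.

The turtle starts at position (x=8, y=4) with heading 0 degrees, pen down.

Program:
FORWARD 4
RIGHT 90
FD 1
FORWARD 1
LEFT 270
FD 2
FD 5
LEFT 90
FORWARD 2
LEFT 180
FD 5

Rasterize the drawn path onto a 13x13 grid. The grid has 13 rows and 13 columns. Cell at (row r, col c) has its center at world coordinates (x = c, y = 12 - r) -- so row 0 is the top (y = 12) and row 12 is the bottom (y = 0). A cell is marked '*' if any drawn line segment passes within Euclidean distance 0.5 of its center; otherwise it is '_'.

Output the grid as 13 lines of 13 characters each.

Answer: _____________
_____________
_____________
_____________
_____________
_____________
_____________
_____*_______
_____*__*****
_____*______*
_____********
_____*_______
_____*_______

Derivation:
Segment 0: (8,4) -> (12,4)
Segment 1: (12,4) -> (12,3)
Segment 2: (12,3) -> (12,2)
Segment 3: (12,2) -> (10,2)
Segment 4: (10,2) -> (5,2)
Segment 5: (5,2) -> (5,0)
Segment 6: (5,0) -> (5,5)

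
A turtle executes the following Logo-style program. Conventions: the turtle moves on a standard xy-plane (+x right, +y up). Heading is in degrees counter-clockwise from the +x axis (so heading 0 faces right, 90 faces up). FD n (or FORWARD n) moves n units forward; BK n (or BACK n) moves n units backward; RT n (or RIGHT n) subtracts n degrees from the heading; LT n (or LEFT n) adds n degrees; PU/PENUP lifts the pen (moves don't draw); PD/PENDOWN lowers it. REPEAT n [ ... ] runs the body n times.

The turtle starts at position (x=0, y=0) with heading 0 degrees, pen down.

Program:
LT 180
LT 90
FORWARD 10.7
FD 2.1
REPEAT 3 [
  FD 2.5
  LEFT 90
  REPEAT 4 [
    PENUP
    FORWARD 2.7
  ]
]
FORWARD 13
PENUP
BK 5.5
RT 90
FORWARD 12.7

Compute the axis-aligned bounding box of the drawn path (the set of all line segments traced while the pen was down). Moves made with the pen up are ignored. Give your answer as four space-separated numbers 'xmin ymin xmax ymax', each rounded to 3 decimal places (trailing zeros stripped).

Executing turtle program step by step:
Start: pos=(0,0), heading=0, pen down
LT 180: heading 0 -> 180
LT 90: heading 180 -> 270
FD 10.7: (0,0) -> (0,-10.7) [heading=270, draw]
FD 2.1: (0,-10.7) -> (0,-12.8) [heading=270, draw]
REPEAT 3 [
  -- iteration 1/3 --
  FD 2.5: (0,-12.8) -> (0,-15.3) [heading=270, draw]
  LT 90: heading 270 -> 0
  REPEAT 4 [
    -- iteration 1/4 --
    PU: pen up
    FD 2.7: (0,-15.3) -> (2.7,-15.3) [heading=0, move]
    -- iteration 2/4 --
    PU: pen up
    FD 2.7: (2.7,-15.3) -> (5.4,-15.3) [heading=0, move]
    -- iteration 3/4 --
    PU: pen up
    FD 2.7: (5.4,-15.3) -> (8.1,-15.3) [heading=0, move]
    -- iteration 4/4 --
    PU: pen up
    FD 2.7: (8.1,-15.3) -> (10.8,-15.3) [heading=0, move]
  ]
  -- iteration 2/3 --
  FD 2.5: (10.8,-15.3) -> (13.3,-15.3) [heading=0, move]
  LT 90: heading 0 -> 90
  REPEAT 4 [
    -- iteration 1/4 --
    PU: pen up
    FD 2.7: (13.3,-15.3) -> (13.3,-12.6) [heading=90, move]
    -- iteration 2/4 --
    PU: pen up
    FD 2.7: (13.3,-12.6) -> (13.3,-9.9) [heading=90, move]
    -- iteration 3/4 --
    PU: pen up
    FD 2.7: (13.3,-9.9) -> (13.3,-7.2) [heading=90, move]
    -- iteration 4/4 --
    PU: pen up
    FD 2.7: (13.3,-7.2) -> (13.3,-4.5) [heading=90, move]
  ]
  -- iteration 3/3 --
  FD 2.5: (13.3,-4.5) -> (13.3,-2) [heading=90, move]
  LT 90: heading 90 -> 180
  REPEAT 4 [
    -- iteration 1/4 --
    PU: pen up
    FD 2.7: (13.3,-2) -> (10.6,-2) [heading=180, move]
    -- iteration 2/4 --
    PU: pen up
    FD 2.7: (10.6,-2) -> (7.9,-2) [heading=180, move]
    -- iteration 3/4 --
    PU: pen up
    FD 2.7: (7.9,-2) -> (5.2,-2) [heading=180, move]
    -- iteration 4/4 --
    PU: pen up
    FD 2.7: (5.2,-2) -> (2.5,-2) [heading=180, move]
  ]
]
FD 13: (2.5,-2) -> (-10.5,-2) [heading=180, move]
PU: pen up
BK 5.5: (-10.5,-2) -> (-5,-2) [heading=180, move]
RT 90: heading 180 -> 90
FD 12.7: (-5,-2) -> (-5,10.7) [heading=90, move]
Final: pos=(-5,10.7), heading=90, 3 segment(s) drawn

Segment endpoints: x in {0, 0, 0, 0}, y in {-15.3, -12.8, -10.7, 0}
xmin=0, ymin=-15.3, xmax=0, ymax=0

Answer: 0 -15.3 0 0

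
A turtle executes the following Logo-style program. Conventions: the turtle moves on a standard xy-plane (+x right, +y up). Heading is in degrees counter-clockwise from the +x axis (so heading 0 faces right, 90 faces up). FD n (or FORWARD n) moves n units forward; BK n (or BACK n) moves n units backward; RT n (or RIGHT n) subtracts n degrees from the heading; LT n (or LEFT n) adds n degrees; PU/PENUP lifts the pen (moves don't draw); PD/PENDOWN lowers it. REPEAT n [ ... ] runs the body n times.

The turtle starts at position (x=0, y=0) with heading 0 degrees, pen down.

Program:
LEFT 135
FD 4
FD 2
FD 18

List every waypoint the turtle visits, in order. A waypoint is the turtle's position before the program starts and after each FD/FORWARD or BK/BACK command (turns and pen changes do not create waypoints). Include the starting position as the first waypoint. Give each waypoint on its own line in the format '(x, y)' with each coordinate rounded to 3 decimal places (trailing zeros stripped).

Answer: (0, 0)
(-2.828, 2.828)
(-4.243, 4.243)
(-16.971, 16.971)

Derivation:
Executing turtle program step by step:
Start: pos=(0,0), heading=0, pen down
LT 135: heading 0 -> 135
FD 4: (0,0) -> (-2.828,2.828) [heading=135, draw]
FD 2: (-2.828,2.828) -> (-4.243,4.243) [heading=135, draw]
FD 18: (-4.243,4.243) -> (-16.971,16.971) [heading=135, draw]
Final: pos=(-16.971,16.971), heading=135, 3 segment(s) drawn
Waypoints (4 total):
(0, 0)
(-2.828, 2.828)
(-4.243, 4.243)
(-16.971, 16.971)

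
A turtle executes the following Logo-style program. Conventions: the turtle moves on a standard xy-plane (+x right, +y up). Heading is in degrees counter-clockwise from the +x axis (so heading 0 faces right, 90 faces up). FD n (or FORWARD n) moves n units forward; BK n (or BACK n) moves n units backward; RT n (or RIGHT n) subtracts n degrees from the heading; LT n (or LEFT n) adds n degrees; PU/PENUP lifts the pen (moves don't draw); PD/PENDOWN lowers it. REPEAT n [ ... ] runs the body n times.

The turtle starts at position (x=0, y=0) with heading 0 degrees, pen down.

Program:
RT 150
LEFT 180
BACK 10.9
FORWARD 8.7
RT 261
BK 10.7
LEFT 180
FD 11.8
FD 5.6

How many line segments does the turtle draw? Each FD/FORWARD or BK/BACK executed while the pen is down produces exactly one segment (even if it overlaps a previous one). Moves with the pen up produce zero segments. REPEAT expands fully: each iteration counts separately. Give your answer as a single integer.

Executing turtle program step by step:
Start: pos=(0,0), heading=0, pen down
RT 150: heading 0 -> 210
LT 180: heading 210 -> 30
BK 10.9: (0,0) -> (-9.44,-5.45) [heading=30, draw]
FD 8.7: (-9.44,-5.45) -> (-1.905,-1.1) [heading=30, draw]
RT 261: heading 30 -> 129
BK 10.7: (-1.905,-1.1) -> (4.828,-9.415) [heading=129, draw]
LT 180: heading 129 -> 309
FD 11.8: (4.828,-9.415) -> (12.254,-18.586) [heading=309, draw]
FD 5.6: (12.254,-18.586) -> (15.779,-22.938) [heading=309, draw]
Final: pos=(15.779,-22.938), heading=309, 5 segment(s) drawn
Segments drawn: 5

Answer: 5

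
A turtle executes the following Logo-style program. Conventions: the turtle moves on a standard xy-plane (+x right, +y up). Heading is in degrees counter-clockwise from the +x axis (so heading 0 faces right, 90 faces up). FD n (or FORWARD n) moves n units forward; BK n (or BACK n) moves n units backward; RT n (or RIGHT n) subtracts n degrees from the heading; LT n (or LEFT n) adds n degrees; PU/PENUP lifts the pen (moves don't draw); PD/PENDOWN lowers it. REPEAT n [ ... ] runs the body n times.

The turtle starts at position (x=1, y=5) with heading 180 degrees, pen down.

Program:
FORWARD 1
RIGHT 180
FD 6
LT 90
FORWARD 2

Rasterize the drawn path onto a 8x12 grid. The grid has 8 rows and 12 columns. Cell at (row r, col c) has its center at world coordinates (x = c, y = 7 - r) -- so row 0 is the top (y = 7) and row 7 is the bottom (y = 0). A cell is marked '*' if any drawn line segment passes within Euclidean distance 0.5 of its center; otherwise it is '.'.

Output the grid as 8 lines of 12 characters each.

Segment 0: (1,5) -> (0,5)
Segment 1: (0,5) -> (6,5)
Segment 2: (6,5) -> (6,7)

Answer: ......*.....
......*.....
*******.....
............
............
............
............
............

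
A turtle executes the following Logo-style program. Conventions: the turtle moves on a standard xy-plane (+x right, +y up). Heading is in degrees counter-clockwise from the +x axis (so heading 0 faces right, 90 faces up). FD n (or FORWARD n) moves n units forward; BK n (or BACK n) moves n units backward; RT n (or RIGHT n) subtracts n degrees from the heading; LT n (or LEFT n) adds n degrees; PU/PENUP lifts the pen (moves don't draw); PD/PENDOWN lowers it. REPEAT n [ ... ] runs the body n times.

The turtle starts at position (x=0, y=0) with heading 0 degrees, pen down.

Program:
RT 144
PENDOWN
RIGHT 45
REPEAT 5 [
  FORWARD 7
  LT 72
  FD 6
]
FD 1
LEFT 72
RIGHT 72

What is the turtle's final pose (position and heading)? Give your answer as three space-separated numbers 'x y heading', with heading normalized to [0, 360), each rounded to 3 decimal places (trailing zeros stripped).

Answer: -0.988 0.156 171

Derivation:
Executing turtle program step by step:
Start: pos=(0,0), heading=0, pen down
RT 144: heading 0 -> 216
PD: pen down
RT 45: heading 216 -> 171
REPEAT 5 [
  -- iteration 1/5 --
  FD 7: (0,0) -> (-6.914,1.095) [heading=171, draw]
  LT 72: heading 171 -> 243
  FD 6: (-6.914,1.095) -> (-9.638,-4.251) [heading=243, draw]
  -- iteration 2/5 --
  FD 7: (-9.638,-4.251) -> (-12.816,-10.488) [heading=243, draw]
  LT 72: heading 243 -> 315
  FD 6: (-12.816,-10.488) -> (-8.573,-14.731) [heading=315, draw]
  -- iteration 3/5 --
  FD 7: (-8.573,-14.731) -> (-3.623,-19.68) [heading=315, draw]
  LT 72: heading 315 -> 27
  FD 6: (-3.623,-19.68) -> (1.723,-16.956) [heading=27, draw]
  -- iteration 4/5 --
  FD 7: (1.723,-16.956) -> (7.96,-13.779) [heading=27, draw]
  LT 72: heading 27 -> 99
  FD 6: (7.96,-13.779) -> (7.021,-7.852) [heading=99, draw]
  -- iteration 5/5 --
  FD 7: (7.021,-7.852) -> (5.926,-0.939) [heading=99, draw]
  LT 72: heading 99 -> 171
  FD 6: (5.926,-0.939) -> (0,0) [heading=171, draw]
]
FD 1: (0,0) -> (-0.988,0.156) [heading=171, draw]
LT 72: heading 171 -> 243
RT 72: heading 243 -> 171
Final: pos=(-0.988,0.156), heading=171, 11 segment(s) drawn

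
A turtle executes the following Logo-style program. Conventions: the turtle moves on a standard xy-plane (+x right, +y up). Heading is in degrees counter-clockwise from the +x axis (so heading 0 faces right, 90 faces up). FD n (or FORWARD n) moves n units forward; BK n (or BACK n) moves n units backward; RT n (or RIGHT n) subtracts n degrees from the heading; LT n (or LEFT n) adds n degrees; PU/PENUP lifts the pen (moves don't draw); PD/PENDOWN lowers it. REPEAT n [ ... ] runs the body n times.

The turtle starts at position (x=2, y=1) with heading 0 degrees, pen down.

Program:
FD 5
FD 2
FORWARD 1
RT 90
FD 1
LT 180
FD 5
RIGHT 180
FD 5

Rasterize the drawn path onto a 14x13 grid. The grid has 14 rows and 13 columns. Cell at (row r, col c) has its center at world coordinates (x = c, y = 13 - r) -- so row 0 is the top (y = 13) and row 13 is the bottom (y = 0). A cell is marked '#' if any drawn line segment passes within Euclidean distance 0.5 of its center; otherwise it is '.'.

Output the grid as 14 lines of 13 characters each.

Segment 0: (2,1) -> (7,1)
Segment 1: (7,1) -> (9,1)
Segment 2: (9,1) -> (10,1)
Segment 3: (10,1) -> (10,0)
Segment 4: (10,0) -> (10,5)
Segment 5: (10,5) -> (10,0)

Answer: .............
.............
.............
.............
.............
.............
.............
.............
..........#..
..........#..
..........#..
..........#..
..#########..
..........#..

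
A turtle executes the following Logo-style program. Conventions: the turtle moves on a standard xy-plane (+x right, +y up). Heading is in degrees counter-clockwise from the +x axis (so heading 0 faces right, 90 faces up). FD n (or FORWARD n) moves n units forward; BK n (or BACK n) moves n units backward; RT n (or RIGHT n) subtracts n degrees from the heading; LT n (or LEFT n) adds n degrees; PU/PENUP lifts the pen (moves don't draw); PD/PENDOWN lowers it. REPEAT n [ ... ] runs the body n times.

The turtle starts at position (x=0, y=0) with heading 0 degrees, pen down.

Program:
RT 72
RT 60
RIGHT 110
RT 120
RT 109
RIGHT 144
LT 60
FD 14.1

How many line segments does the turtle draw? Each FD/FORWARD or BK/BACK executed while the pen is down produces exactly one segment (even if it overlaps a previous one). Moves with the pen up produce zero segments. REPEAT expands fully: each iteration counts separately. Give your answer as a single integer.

Executing turtle program step by step:
Start: pos=(0,0), heading=0, pen down
RT 72: heading 0 -> 288
RT 60: heading 288 -> 228
RT 110: heading 228 -> 118
RT 120: heading 118 -> 358
RT 109: heading 358 -> 249
RT 144: heading 249 -> 105
LT 60: heading 105 -> 165
FD 14.1: (0,0) -> (-13.62,3.649) [heading=165, draw]
Final: pos=(-13.62,3.649), heading=165, 1 segment(s) drawn
Segments drawn: 1

Answer: 1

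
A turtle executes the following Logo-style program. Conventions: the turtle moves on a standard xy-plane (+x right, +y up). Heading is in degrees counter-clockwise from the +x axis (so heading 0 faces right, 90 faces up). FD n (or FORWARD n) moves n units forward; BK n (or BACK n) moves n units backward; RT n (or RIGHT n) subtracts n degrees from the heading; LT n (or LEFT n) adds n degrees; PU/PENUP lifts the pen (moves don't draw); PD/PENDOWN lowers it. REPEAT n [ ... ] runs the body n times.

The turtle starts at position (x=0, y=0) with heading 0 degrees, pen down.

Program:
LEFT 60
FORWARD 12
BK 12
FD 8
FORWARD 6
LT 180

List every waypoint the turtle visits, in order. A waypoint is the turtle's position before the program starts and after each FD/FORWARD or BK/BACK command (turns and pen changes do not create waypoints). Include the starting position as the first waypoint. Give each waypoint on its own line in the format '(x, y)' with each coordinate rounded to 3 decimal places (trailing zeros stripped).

Executing turtle program step by step:
Start: pos=(0,0), heading=0, pen down
LT 60: heading 0 -> 60
FD 12: (0,0) -> (6,10.392) [heading=60, draw]
BK 12: (6,10.392) -> (0,0) [heading=60, draw]
FD 8: (0,0) -> (4,6.928) [heading=60, draw]
FD 6: (4,6.928) -> (7,12.124) [heading=60, draw]
LT 180: heading 60 -> 240
Final: pos=(7,12.124), heading=240, 4 segment(s) drawn
Waypoints (5 total):
(0, 0)
(6, 10.392)
(0, 0)
(4, 6.928)
(7, 12.124)

Answer: (0, 0)
(6, 10.392)
(0, 0)
(4, 6.928)
(7, 12.124)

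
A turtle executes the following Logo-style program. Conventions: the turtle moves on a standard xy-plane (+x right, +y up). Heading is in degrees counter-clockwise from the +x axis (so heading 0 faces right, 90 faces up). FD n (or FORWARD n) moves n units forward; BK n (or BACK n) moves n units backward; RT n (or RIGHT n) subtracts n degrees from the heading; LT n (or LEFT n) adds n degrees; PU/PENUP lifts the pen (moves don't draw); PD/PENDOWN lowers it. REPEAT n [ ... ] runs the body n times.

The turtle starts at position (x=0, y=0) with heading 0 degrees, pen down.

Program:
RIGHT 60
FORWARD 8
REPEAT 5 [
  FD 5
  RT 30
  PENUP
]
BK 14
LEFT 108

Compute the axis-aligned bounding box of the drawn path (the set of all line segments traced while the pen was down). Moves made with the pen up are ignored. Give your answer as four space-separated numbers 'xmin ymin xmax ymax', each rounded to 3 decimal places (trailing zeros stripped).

Executing turtle program step by step:
Start: pos=(0,0), heading=0, pen down
RT 60: heading 0 -> 300
FD 8: (0,0) -> (4,-6.928) [heading=300, draw]
REPEAT 5 [
  -- iteration 1/5 --
  FD 5: (4,-6.928) -> (6.5,-11.258) [heading=300, draw]
  RT 30: heading 300 -> 270
  PU: pen up
  -- iteration 2/5 --
  FD 5: (6.5,-11.258) -> (6.5,-16.258) [heading=270, move]
  RT 30: heading 270 -> 240
  PU: pen up
  -- iteration 3/5 --
  FD 5: (6.5,-16.258) -> (4,-20.588) [heading=240, move]
  RT 30: heading 240 -> 210
  PU: pen up
  -- iteration 4/5 --
  FD 5: (4,-20.588) -> (-0.33,-23.088) [heading=210, move]
  RT 30: heading 210 -> 180
  PU: pen up
  -- iteration 5/5 --
  FD 5: (-0.33,-23.088) -> (-5.33,-23.088) [heading=180, move]
  RT 30: heading 180 -> 150
  PU: pen up
]
BK 14: (-5.33,-23.088) -> (6.794,-30.088) [heading=150, move]
LT 108: heading 150 -> 258
Final: pos=(6.794,-30.088), heading=258, 2 segment(s) drawn

Segment endpoints: x in {0, 4, 6.5}, y in {-11.258, -6.928, 0}
xmin=0, ymin=-11.258, xmax=6.5, ymax=0

Answer: 0 -11.258 6.5 0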